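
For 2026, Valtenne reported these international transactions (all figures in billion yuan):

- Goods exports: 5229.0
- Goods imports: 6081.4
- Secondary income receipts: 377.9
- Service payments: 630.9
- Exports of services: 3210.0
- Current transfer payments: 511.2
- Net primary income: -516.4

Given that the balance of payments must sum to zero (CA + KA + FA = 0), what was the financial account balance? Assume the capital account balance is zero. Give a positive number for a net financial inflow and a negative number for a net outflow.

Goods balance = 5229.0 - 6081.4 = -852.4
Services balance = 3210.0 - 630.9 = 2579.1
Trade balance (goods + services) = -852.4 + 2579.1 = 1726.7
Net primary income = -516.4
Net secondary income = 377.9 - 511.2 = -133.3
Current account = 1726.7 + (-516.4) + (-133.3) = 1077.0
Financial account = -(1077.0) = -1077.0

-1077.0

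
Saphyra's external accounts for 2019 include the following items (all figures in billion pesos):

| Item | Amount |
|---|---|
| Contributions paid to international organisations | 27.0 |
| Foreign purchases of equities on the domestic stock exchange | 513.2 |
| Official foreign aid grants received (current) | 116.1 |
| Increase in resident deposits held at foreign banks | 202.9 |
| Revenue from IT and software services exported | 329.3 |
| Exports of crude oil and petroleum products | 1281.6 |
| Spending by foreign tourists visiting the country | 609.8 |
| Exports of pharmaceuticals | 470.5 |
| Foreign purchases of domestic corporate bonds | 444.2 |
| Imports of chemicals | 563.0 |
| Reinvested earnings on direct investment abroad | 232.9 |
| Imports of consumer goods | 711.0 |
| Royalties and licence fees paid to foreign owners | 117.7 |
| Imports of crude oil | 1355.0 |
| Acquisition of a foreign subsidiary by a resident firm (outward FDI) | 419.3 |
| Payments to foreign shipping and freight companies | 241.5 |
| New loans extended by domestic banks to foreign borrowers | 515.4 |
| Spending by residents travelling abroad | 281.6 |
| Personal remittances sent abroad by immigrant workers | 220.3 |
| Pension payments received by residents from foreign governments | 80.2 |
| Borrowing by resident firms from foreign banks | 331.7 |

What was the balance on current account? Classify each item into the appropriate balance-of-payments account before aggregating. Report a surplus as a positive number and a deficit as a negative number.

Goods: -1355.0 - 563.0 - 711.0 + 1281.6 + 470.5 = -876.9
Services: 609.8 + 329.3 - 281.6 - 117.7 - 241.5 = 298.3
Primary income: 232.9
Secondary income: -220.3 + 116.1 - 27.0 + 80.2 = -51.0
Current account = (-876.9) + 298.3 + 232.9 + (-51.0) = -396.7
(Excluded from the current account — financial account: foreign purchases of equities on the domestic stock exchange 513.2, increase in resident deposits held at foreign banks 202.9, foreign purchases of domestic corporate bonds 444.2, acquisition of a foreign subsidiary by a resident firm (outward FDI) 419.3, new loans extended by domestic banks to foreign borrowers 515.4, borrowing by resident firms from foreign banks 331.7.)

-396.7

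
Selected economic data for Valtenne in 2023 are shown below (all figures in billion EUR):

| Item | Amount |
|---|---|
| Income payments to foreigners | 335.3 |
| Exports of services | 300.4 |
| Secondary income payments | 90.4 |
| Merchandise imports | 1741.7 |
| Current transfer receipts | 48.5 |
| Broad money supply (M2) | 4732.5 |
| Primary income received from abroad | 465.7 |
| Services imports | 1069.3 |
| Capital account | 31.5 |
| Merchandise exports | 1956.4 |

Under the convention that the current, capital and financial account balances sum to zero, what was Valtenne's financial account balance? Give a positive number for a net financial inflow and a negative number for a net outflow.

Goods balance = 1956.4 - 1741.7 = 214.7
Services balance = 300.4 - 1069.3 = -768.9
Trade balance (goods + services) = 214.7 + (-768.9) = -554.2
Net primary income = 465.7 - 335.3 = 130.4
Net secondary income = 48.5 - 90.4 = -41.9
Current account = -554.2 + 130.4 + (-41.9) = -465.7
Financial account = -(-465.7 + 31.5) = 434.2

434.2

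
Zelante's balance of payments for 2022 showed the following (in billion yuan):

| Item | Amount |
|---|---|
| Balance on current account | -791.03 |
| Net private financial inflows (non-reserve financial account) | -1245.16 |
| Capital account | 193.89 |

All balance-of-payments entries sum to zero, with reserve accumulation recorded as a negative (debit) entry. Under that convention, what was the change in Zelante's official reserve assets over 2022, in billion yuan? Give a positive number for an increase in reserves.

-1842.30

Official reserve transactions balance = -((-791.03) + 193.89 + (-1245.16)) = 1842.30
An accumulation of reserves is recorded as a debit (negative entry), so the change in the stock of reserves is the negative of that balance.
Change in official reserves = -(1842.30) = -1842.30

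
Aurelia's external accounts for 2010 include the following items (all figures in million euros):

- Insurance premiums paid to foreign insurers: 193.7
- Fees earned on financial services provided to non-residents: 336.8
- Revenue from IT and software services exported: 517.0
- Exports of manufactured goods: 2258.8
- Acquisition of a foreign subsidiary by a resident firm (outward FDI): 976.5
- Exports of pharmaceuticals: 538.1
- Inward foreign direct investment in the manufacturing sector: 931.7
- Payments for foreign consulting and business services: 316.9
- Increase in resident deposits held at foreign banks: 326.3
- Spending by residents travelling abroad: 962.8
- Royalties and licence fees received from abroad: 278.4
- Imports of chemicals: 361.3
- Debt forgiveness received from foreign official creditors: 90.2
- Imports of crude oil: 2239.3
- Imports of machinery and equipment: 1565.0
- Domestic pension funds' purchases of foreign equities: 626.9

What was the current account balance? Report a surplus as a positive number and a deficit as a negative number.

-1709.9

Goods: -2239.3 + 538.1 - 361.3 - 1565.0 + 2258.8 = -1368.7
Services: -316.9 - 962.8 + 336.8 - 193.7 + 278.4 + 517.0 = -341.2
Current account = (-1368.7) + (-341.2) = -1709.9
(Excluded from the current account — financial account: acquisition of a foreign subsidiary by a resident firm (outward FDI) 976.5, inward foreign direct investment in the manufacturing sector 931.7, increase in resident deposits held at foreign banks 326.3, domestic pension funds' purchases of foreign equities 626.9; capital account: debt forgiveness received from foreign official creditors 90.2.)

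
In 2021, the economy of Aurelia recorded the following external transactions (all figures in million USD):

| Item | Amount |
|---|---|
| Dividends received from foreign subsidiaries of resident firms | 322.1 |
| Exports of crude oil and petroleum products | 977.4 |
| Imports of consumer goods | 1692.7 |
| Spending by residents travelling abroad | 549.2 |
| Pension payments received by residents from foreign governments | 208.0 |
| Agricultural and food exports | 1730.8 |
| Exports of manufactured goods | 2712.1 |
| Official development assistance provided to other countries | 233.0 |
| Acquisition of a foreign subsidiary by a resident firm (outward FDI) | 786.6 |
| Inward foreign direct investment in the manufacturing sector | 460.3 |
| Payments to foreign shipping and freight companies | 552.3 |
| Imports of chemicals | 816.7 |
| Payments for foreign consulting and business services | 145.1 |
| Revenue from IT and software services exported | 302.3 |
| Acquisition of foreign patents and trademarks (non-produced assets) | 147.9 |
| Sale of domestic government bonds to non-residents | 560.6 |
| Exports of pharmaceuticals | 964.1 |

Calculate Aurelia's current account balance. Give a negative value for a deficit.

3227.8

Goods: -816.7 + 1730.8 + 2712.1 + 964.1 - 1692.7 + 977.4 = 3875.0
Services: -549.2 - 145.1 + 302.3 - 552.3 = -944.3
Primary income: 322.1
Secondary income: 208.0 - 233.0 = -25.0
Current account = 3875.0 + (-944.3) + 322.1 + (-25.0) = 3227.8
(Excluded from the current account — financial account: acquisition of a foreign subsidiary by a resident firm (outward FDI) 786.6, inward foreign direct investment in the manufacturing sector 460.3, sale of domestic government bonds to non-residents 560.6; capital account: acquisition of foreign patents and trademarks (non-produced assets) 147.9.)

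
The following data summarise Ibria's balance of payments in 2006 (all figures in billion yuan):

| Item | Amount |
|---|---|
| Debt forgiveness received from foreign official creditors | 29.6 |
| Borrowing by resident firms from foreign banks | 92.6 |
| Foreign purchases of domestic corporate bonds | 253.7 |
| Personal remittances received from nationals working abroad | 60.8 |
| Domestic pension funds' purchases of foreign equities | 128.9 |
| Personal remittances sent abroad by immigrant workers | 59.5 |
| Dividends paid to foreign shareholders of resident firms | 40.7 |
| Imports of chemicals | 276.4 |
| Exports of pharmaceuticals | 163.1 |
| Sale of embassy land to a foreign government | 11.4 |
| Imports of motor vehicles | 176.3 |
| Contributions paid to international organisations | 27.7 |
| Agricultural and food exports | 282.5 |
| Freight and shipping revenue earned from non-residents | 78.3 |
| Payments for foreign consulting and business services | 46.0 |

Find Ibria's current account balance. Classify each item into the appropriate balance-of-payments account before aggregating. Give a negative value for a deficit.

-41.9

Goods: -276.4 + 163.1 + 282.5 - 176.3 = -7.1
Services: -46.0 + 78.3 = 32.3
Primary income: -40.7
Secondary income: 60.8 - 59.5 - 27.7 = -26.4
Current account = (-7.1) + 32.3 + (-40.7) + (-26.4) = -41.9
(Excluded from the current account — capital account: debt forgiveness received from foreign official creditors 29.6, sale of embassy land to a foreign government 11.4; financial account: borrowing by resident firms from foreign banks 92.6, foreign purchases of domestic corporate bonds 253.7, domestic pension funds' purchases of foreign equities 128.9.)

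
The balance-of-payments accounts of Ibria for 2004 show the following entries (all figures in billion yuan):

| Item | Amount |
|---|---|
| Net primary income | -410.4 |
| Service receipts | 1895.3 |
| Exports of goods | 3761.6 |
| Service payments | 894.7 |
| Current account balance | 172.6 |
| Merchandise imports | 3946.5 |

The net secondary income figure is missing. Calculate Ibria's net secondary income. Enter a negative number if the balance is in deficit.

-232.7

Current account = goods balance + services balance + net primary income + net secondary income
Sum of the known components = 405.3
Net secondary income = CA - (known components) = 172.6 - 405.3 = -232.7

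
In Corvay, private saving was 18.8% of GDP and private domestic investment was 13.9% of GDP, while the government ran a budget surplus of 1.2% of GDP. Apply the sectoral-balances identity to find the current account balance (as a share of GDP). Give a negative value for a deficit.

6.1

By the sectoral-balances identity, CA = (S_private - I) + (T - G).
Private balance = 18.8 - 13.9 = 4.9
Government balance (T - G) = 1.2
CA = 4.9 + 1.2 = 6.1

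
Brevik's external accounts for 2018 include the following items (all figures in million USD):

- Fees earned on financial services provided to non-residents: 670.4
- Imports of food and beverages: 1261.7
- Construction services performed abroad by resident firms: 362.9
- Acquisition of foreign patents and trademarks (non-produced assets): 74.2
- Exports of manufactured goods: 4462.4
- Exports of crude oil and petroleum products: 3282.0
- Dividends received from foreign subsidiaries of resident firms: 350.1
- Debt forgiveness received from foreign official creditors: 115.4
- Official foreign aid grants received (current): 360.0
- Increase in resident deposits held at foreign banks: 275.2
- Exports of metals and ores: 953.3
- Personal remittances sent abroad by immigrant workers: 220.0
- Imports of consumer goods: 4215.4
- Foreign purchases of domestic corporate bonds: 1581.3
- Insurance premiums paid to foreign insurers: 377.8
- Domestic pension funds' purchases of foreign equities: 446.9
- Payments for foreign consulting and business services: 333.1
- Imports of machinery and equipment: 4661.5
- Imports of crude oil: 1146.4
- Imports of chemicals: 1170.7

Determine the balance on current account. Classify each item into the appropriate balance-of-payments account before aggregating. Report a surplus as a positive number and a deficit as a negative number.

Goods: -1261.7 + 3282.0 + 4462.4 - 1170.7 - 1146.4 - 4215.4 - 4661.5 + 953.3 = -3758.0
Services: -377.8 + 670.4 - 333.1 + 362.9 = 322.4
Primary income: 350.1
Secondary income: 360.0 - 220.0 = 140.0
Current account = (-3758.0) + 322.4 + 350.1 + 140.0 = -2945.5
(Excluded from the current account — capital account: acquisition of foreign patents and trademarks (non-produced assets) 74.2, debt forgiveness received from foreign official creditors 115.4; financial account: increase in resident deposits held at foreign banks 275.2, foreign purchases of domestic corporate bonds 1581.3, domestic pension funds' purchases of foreign equities 446.9.)

-2945.5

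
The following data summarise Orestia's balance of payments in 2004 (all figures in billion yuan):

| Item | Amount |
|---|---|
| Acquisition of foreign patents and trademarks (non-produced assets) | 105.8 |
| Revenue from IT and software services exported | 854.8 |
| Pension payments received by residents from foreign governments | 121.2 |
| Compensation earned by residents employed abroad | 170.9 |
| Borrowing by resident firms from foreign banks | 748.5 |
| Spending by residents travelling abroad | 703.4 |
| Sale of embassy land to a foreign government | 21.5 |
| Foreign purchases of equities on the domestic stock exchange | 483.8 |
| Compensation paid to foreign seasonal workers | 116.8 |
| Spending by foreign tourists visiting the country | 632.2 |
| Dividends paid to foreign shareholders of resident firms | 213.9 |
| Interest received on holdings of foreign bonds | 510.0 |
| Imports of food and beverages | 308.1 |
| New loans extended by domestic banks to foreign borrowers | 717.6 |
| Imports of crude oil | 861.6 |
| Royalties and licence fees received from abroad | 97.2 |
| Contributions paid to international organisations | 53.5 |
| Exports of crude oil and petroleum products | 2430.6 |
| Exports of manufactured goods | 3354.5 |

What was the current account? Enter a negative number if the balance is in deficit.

Goods: 3354.5 + 2430.6 - 861.6 - 308.1 = 4615.4
Services: -703.4 + 854.8 + 632.2 + 97.2 = 880.8
Primary income: -213.9 + 170.9 - 116.8 + 510.0 = 350.2
Secondary income: 121.2 - 53.5 = 67.7
Current account = 4615.4 + 880.8 + 350.2 + 67.7 = 5914.1
(Excluded from the current account — capital account: acquisition of foreign patents and trademarks (non-produced assets) 105.8, sale of embassy land to a foreign government 21.5; financial account: borrowing by resident firms from foreign banks 748.5, foreign purchases of equities on the domestic stock exchange 483.8, new loans extended by domestic banks to foreign borrowers 717.6.)

5914.1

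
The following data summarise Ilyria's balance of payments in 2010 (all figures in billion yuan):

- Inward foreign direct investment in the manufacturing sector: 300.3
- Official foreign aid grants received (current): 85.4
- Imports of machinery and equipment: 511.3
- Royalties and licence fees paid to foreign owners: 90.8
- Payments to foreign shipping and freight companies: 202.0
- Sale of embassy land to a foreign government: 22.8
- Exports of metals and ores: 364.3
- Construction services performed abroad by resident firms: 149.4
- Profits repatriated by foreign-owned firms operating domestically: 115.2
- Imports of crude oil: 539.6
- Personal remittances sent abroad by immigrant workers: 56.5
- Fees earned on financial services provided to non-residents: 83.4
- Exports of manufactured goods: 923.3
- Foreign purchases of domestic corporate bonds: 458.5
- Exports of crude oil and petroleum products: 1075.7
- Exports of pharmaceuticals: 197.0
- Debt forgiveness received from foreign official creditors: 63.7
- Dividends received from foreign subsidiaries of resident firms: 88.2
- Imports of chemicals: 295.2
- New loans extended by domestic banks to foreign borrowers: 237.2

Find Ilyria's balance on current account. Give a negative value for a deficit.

1156.1

Goods: -539.6 - 511.3 + 197.0 + 364.3 + 1075.7 + 923.3 - 295.2 = 1214.2
Services: 83.4 + 149.4 - 202.0 - 90.8 = -60.0
Primary income: -115.2 + 88.2 = -27.0
Secondary income: -56.5 + 85.4 = 28.9
Current account = 1214.2 + (-60.0) + (-27.0) + 28.9 = 1156.1
(Excluded from the current account — financial account: inward foreign direct investment in the manufacturing sector 300.3, foreign purchases of domestic corporate bonds 458.5, new loans extended by domestic banks to foreign borrowers 237.2; capital account: sale of embassy land to a foreign government 22.8, debt forgiveness received from foreign official creditors 63.7.)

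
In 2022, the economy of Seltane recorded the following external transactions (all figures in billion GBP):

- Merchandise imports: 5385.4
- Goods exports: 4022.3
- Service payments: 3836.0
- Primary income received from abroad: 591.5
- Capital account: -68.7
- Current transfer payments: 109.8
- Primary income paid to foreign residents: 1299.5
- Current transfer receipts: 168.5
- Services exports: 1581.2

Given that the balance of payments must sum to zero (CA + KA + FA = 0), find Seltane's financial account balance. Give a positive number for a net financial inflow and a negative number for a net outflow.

4335.9

Goods balance = 4022.3 - 5385.4 = -1363.1
Services balance = 1581.2 - 3836.0 = -2254.8
Trade balance (goods + services) = -1363.1 + (-2254.8) = -3617.9
Net primary income = 591.5 - 1299.5 = -708.0
Net secondary income = 168.5 - 109.8 = 58.7
Current account = -3617.9 + (-708.0) + 58.7 = -4267.2
Financial account = -(-4267.2 + (-68.7)) = 4335.9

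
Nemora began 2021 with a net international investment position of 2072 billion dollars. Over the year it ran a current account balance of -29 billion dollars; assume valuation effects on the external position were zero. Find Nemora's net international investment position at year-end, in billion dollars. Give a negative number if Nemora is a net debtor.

2043

With no valuation effects, change in NIIP = current account = -29
End-of-year NIIP = 2072 + (-29) = 2043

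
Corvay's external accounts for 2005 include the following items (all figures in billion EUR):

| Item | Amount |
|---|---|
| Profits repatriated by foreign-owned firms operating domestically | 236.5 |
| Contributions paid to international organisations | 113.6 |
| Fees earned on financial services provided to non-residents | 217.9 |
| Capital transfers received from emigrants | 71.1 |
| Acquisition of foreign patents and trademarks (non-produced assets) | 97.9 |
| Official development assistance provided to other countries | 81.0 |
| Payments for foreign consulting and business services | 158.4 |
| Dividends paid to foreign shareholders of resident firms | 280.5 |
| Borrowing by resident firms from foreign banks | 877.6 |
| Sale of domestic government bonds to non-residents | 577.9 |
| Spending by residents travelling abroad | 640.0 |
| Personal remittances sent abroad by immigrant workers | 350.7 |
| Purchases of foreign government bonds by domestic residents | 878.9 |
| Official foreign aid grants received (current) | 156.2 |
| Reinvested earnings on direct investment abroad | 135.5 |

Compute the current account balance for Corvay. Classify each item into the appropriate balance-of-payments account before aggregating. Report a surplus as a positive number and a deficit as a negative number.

-1351.1

Services: -158.4 - 640.0 + 217.9 = -580.5
Primary income: -236.5 + 135.5 - 280.5 = -381.5
Secondary income: -81.0 - 113.6 + 156.2 - 350.7 = -389.1
Current account = (-580.5) + (-381.5) + (-389.1) = -1351.1
(Excluded from the current account — capital account: capital transfers received from emigrants 71.1, acquisition of foreign patents and trademarks (non-produced assets) 97.9; financial account: borrowing by resident firms from foreign banks 877.6, sale of domestic government bonds to non-residents 577.9, purchases of foreign government bonds by domestic residents 878.9.)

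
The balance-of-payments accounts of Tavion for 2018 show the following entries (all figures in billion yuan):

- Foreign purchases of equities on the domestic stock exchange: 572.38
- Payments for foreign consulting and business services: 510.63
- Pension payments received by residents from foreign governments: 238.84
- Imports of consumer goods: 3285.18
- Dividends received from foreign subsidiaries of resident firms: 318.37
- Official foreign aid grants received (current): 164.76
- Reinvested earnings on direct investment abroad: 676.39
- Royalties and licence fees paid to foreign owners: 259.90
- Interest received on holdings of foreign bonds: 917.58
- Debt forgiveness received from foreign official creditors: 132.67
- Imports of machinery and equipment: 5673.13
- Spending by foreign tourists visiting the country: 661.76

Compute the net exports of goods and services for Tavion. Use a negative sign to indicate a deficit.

-9067.08

Goods: -5673.13 - 3285.18 = -8958.31
Services: 661.76 - 510.63 - 259.90 = -108.77
Trade balance = -8958.31 + (-108.77) = -9067.08
(Excluded from the trade balance — financial account: foreign purchases of equities on the domestic stock exchange 572.38; secondary income: pension payments received by residents from foreign governments 238.84, official foreign aid grants received (current) 164.76; primary income: dividends received from foreign subsidiaries of resident firms 318.37, reinvested earnings on direct investment abroad 676.39, interest received on holdings of foreign bonds 917.58; capital account: debt forgiveness received from foreign official creditors 132.67.)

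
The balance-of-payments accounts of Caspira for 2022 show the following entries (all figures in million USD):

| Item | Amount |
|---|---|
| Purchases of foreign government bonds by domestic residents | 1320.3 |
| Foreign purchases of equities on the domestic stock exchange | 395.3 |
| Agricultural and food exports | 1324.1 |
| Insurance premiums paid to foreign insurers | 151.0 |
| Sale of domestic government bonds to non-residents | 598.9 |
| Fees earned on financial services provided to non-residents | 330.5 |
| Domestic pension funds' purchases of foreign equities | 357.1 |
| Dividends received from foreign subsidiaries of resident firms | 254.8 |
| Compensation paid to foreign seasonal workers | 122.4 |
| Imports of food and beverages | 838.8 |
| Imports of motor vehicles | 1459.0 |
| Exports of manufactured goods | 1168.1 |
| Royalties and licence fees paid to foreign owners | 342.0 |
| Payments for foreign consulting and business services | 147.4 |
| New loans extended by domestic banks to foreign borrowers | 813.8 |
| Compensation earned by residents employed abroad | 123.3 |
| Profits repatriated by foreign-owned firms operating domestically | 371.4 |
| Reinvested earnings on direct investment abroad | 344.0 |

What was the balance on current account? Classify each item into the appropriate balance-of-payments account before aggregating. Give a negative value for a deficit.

Goods: -1459.0 + 1168.1 + 1324.1 - 838.8 = 194.4
Services: -151.0 + 330.5 - 147.4 - 342.0 = -309.9
Primary income: 254.8 - 371.4 - 122.4 + 344.0 + 123.3 = 228.3
Current account = 194.4 + (-309.9) + 228.3 = 112.8
(Excluded from the current account — financial account: purchases of foreign government bonds by domestic residents 1320.3, foreign purchases of equities on the domestic stock exchange 395.3, sale of domestic government bonds to non-residents 598.9, domestic pension funds' purchases of foreign equities 357.1, new loans extended by domestic banks to foreign borrowers 813.8.)

112.8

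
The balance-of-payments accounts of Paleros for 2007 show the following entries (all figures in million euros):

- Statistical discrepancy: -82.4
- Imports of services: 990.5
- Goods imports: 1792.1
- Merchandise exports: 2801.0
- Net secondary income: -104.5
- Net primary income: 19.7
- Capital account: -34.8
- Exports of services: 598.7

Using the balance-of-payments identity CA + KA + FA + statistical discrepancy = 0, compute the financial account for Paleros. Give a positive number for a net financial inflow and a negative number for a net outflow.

Goods balance = 2801.0 - 1792.1 = 1008.9
Services balance = 598.7 - 990.5 = -391.8
Trade balance (goods + services) = 1008.9 + (-391.8) = 617.1
Net primary income = 19.7
Net secondary income = -104.5
Current account = 617.1 + 19.7 + (-104.5) = 532.3
Financial account = -(532.3 + (-34.8) + (-82.4)) = -415.1

-415.1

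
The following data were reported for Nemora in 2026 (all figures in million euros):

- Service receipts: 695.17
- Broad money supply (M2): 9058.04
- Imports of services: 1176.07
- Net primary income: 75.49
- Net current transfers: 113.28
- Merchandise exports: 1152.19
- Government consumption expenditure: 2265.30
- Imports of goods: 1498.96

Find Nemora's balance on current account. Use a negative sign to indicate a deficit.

Goods balance = 1152.19 - 1498.96 = -346.77
Services balance = 695.17 - 1176.07 = -480.90
Trade balance (goods + services) = -346.77 + (-480.90) = -827.67
Net primary income = 75.49
Net secondary income = 113.28
Current account = -827.67 + 75.49 + 113.28 = -638.90

-638.90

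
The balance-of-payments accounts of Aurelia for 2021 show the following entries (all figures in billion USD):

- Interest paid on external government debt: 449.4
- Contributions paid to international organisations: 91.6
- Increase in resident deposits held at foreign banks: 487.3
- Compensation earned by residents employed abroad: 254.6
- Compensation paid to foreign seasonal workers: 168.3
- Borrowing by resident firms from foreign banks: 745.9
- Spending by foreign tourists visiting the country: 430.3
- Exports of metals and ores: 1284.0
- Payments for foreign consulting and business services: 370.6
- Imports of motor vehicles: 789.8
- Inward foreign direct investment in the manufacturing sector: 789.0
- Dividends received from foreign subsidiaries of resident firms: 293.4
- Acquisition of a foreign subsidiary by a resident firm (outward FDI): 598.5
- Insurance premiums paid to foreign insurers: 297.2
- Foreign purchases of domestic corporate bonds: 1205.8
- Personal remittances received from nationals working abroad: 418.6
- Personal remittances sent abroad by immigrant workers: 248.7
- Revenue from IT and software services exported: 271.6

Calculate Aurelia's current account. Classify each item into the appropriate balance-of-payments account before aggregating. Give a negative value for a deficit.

536.9

Goods: -789.8 + 1284.0 = 494.2
Services: 271.6 + 430.3 - 370.6 - 297.2 = 34.1
Primary income: 254.6 - 449.4 + 293.4 - 168.3 = -69.7
Secondary income: 418.6 - 91.6 - 248.7 = 78.3
Current account = 494.2 + 34.1 + (-69.7) + 78.3 = 536.9
(Excluded from the current account — financial account: increase in resident deposits held at foreign banks 487.3, borrowing by resident firms from foreign banks 745.9, inward foreign direct investment in the manufacturing sector 789.0, acquisition of a foreign subsidiary by a resident firm (outward FDI) 598.5, foreign purchases of domestic corporate bonds 1205.8.)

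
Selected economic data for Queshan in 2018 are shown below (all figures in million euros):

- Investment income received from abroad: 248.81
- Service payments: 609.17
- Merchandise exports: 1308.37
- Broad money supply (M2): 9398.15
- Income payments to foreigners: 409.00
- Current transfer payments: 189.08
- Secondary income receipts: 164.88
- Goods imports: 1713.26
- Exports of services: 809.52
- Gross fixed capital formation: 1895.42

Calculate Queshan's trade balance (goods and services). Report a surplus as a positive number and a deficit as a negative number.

Goods balance = 1308.37 - 1713.26 = -404.89
Services balance = 809.52 - 609.17 = 200.35
Trade balance (goods + services) = -404.89 + 200.35 = -204.54

-204.54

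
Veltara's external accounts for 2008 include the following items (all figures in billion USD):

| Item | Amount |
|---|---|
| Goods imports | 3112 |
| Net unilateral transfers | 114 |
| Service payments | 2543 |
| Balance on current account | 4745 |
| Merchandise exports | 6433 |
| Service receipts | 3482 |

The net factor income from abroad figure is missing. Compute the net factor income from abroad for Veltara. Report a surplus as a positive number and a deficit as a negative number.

Current account = goods balance + services balance + net primary income + net secondary income
Sum of the known components = 4374
Net factor income from abroad = CA - (known components) = 4745 - 4374 = 371

371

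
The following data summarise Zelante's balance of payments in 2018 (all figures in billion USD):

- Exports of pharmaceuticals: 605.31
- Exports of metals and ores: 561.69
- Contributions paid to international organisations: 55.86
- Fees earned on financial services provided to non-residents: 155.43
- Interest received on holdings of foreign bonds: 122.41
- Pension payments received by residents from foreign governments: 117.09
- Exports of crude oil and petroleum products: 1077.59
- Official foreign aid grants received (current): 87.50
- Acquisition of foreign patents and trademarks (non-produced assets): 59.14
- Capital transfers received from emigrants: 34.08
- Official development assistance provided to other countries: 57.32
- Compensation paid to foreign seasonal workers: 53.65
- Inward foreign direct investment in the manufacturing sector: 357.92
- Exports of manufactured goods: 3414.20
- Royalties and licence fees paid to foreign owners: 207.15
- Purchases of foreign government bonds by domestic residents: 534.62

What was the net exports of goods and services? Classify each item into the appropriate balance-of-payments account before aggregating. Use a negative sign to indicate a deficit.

Goods: 605.31 + 1077.59 + 561.69 + 3414.20 = 5658.79
Services: 155.43 - 207.15 = -51.72
Trade balance = 5658.79 + (-51.72) = 5607.07
(Excluded from the trade balance — secondary income: contributions paid to international organisations 55.86, pension payments received by residents from foreign governments 117.09, official foreign aid grants received (current) 87.50, official development assistance provided to other countries 57.32; primary income: interest received on holdings of foreign bonds 122.41, compensation paid to foreign seasonal workers 53.65; capital account: acquisition of foreign patents and trademarks (non-produced assets) 59.14, capital transfers received from emigrants 34.08; financial account: inward foreign direct investment in the manufacturing sector 357.92, purchases of foreign government bonds by domestic residents 534.62.)

5607.07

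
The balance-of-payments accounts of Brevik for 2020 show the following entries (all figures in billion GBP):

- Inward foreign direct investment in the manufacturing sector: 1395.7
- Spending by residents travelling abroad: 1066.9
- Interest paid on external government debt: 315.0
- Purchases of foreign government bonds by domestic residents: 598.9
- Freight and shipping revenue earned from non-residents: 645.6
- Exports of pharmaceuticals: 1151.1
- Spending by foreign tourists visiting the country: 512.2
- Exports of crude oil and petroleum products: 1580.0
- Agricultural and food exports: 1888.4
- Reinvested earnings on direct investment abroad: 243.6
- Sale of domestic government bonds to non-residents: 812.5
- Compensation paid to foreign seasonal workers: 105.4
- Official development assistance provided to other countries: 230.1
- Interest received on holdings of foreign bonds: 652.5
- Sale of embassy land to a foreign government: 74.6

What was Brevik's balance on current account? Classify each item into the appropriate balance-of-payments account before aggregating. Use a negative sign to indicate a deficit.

4956.0

Goods: 1888.4 + 1151.1 + 1580.0 = 4619.5
Services: 512.2 + 645.6 - 1066.9 = 90.9
Primary income: -315.0 - 105.4 + 243.6 + 652.5 = 475.7
Secondary income: -230.1
Current account = 4619.5 + 90.9 + 475.7 + (-230.1) = 4956.0
(Excluded from the current account — financial account: inward foreign direct investment in the manufacturing sector 1395.7, purchases of foreign government bonds by domestic residents 598.9, sale of domestic government bonds to non-residents 812.5; capital account: sale of embassy land to a foreign government 74.6.)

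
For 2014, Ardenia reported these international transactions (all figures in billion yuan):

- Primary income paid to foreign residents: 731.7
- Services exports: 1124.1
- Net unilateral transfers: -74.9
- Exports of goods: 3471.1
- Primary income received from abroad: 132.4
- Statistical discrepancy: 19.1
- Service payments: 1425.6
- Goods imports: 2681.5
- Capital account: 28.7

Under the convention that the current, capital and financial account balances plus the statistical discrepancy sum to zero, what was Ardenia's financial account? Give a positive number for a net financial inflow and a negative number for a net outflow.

Goods balance = 3471.1 - 2681.5 = 789.6
Services balance = 1124.1 - 1425.6 = -301.5
Trade balance (goods + services) = 789.6 + (-301.5) = 488.1
Net primary income = 132.4 - 731.7 = -599.3
Net secondary income = -74.9
Current account = 488.1 + (-599.3) + (-74.9) = -186.1
Financial account = -(-186.1 + 28.7 + 19.1) = 138.3

138.3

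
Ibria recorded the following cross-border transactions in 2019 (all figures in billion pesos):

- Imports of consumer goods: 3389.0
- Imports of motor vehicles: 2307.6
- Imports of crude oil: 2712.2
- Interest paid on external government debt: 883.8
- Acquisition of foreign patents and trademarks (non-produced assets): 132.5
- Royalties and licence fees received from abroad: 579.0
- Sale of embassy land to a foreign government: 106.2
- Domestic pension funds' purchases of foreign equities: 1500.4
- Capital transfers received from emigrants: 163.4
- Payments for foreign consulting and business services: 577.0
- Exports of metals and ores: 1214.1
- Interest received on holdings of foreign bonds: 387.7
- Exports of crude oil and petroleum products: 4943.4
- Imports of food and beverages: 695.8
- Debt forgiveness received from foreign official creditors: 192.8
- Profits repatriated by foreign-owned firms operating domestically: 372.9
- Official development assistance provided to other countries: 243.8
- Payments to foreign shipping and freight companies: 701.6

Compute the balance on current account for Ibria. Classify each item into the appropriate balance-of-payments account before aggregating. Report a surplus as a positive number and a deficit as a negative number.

Goods: -3389.0 + 4943.4 - 2712.2 - 2307.6 - 695.8 + 1214.1 = -2947.1
Services: -701.6 - 577.0 + 579.0 = -699.6
Primary income: 387.7 - 372.9 - 883.8 = -869.0
Secondary income: -243.8
Current account = (-2947.1) + (-699.6) + (-869.0) + (-243.8) = -4759.5
(Excluded from the current account — capital account: acquisition of foreign patents and trademarks (non-produced assets) 132.5, sale of embassy land to a foreign government 106.2, capital transfers received from emigrants 163.4, debt forgiveness received from foreign official creditors 192.8; financial account: domestic pension funds' purchases of foreign equities 1500.4.)

-4759.5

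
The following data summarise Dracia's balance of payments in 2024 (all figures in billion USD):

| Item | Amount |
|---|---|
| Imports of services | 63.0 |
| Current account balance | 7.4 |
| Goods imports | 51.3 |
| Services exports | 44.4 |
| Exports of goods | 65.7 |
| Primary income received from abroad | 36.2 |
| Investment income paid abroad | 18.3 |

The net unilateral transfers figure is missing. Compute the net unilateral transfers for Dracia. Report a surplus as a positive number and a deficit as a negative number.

Current account = goods balance + services balance + net primary income + net secondary income
Sum of the known components = 13.7
Net unilateral transfers = CA - (known components) = 7.4 - 13.7 = -6.3

-6.3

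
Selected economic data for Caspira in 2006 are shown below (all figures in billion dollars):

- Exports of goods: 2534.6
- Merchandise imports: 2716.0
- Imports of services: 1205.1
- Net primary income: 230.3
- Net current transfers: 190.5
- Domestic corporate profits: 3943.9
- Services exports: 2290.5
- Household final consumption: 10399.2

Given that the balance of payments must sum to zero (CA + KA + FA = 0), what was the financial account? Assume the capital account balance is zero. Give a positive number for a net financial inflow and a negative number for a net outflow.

-1324.8

Goods balance = 2534.6 - 2716.0 = -181.4
Services balance = 2290.5 - 1205.1 = 1085.4
Trade balance (goods + services) = -181.4 + 1085.4 = 904.0
Net primary income = 230.3
Net secondary income = 190.5
Current account = 904.0 + 230.3 + 190.5 = 1324.8
Financial account = -(1324.8) = -1324.8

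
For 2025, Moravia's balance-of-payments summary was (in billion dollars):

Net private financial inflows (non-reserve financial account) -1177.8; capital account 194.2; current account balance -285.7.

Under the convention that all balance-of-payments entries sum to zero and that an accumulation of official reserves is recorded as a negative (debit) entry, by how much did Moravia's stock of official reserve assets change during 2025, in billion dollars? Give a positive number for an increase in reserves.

Official reserve transactions balance = -((-285.7) + 194.2 + (-1177.8)) = 1269.3
An accumulation of reserves is recorded as a debit (negative entry), so the change in the stock of reserves is the negative of that balance.
Change in official reserves = -(1269.3) = -1269.3

-1269.3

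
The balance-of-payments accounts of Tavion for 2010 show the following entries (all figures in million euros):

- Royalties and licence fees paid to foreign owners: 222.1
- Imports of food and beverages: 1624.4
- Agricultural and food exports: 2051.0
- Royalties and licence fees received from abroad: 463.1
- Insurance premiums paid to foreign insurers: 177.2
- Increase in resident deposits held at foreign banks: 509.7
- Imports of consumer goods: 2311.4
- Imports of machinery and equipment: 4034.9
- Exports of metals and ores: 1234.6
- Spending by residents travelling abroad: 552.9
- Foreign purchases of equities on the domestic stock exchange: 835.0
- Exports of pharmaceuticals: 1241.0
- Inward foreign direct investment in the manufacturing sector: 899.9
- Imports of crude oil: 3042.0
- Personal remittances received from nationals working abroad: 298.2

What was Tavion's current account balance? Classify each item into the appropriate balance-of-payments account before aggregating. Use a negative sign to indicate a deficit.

-6677.0

Goods: -2311.4 + 1241.0 - 3042.0 - 1624.4 - 4034.9 + 1234.6 + 2051.0 = -6486.1
Services: -552.9 - 222.1 - 177.2 + 463.1 = -489.1
Secondary income: 298.2
Current account = (-6486.1) + (-489.1) + 298.2 = -6677.0
(Excluded from the current account — financial account: increase in resident deposits held at foreign banks 509.7, foreign purchases of equities on the domestic stock exchange 835.0, inward foreign direct investment in the manufacturing sector 899.9.)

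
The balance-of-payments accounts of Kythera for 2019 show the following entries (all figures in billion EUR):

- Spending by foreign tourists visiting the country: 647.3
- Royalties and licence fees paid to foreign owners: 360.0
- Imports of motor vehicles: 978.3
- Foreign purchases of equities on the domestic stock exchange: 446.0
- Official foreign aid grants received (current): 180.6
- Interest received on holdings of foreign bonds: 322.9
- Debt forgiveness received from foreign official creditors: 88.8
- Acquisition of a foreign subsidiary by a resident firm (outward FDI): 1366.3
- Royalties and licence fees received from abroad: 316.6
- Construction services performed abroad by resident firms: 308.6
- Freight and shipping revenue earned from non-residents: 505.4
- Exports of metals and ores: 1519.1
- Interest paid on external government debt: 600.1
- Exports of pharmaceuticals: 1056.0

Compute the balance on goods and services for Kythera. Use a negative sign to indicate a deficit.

3014.7

Goods: -978.3 + 1056.0 + 1519.1 = 1596.8
Services: 308.6 - 360.0 + 316.6 + 505.4 + 647.3 = 1417.9
Trade balance = 1596.8 + 1417.9 = 3014.7
(Excluded from the trade balance — financial account: foreign purchases of equities on the domestic stock exchange 446.0, acquisition of a foreign subsidiary by a resident firm (outward FDI) 1366.3; secondary income: official foreign aid grants received (current) 180.6; primary income: interest received on holdings of foreign bonds 322.9, interest paid on external government debt 600.1; capital account: debt forgiveness received from foreign official creditors 88.8.)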